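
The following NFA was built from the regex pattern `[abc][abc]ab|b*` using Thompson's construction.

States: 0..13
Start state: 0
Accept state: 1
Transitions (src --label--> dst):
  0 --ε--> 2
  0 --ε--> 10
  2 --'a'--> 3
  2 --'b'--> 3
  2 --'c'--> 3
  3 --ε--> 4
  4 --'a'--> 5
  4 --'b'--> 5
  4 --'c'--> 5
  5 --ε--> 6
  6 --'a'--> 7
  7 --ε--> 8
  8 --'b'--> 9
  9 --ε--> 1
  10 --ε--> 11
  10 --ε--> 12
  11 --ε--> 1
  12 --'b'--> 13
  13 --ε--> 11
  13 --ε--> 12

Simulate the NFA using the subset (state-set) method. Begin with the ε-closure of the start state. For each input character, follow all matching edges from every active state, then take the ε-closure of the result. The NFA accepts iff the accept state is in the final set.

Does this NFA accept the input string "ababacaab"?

S₀ = ε-closure({0}) = {0,1,2,10,11,12}
'a' @ 1: {3,4}
'b' @ 2: {5,6}
'a' @ 3: {7,8}
'b' @ 4: {1,9}  (accept∈set)
'a' @ 5: {}  — state set empty
rest 'caab' ignored (set empty)
end set {} — state 1 not in

Answer: REJECT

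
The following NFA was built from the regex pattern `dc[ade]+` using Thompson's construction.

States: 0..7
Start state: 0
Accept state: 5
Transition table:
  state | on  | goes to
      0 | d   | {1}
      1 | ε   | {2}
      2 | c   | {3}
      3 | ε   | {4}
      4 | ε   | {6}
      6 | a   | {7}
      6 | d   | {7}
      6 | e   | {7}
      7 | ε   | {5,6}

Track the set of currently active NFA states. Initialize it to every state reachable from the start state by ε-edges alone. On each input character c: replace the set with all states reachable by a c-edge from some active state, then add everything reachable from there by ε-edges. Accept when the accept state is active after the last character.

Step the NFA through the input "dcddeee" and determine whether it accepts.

Answer: ACCEPT

Trace:
S₀ = ε-closure({0}) = {0}
'd' @ 1: {1,2}
'c' @ 2: {3,4,6}
'd' @ 3: {5,6,7}  (accept∈set)
'd' @ 4: {5,6,7}  (accept∈set)
'e' @ 5: {5,6,7}  (accept∈set)
'e' @ 6: {5,6,7}  (accept∈set)
'e' @ 7: {5,6,7}  (accept∈set)
end set {5,6,7} — state 5 in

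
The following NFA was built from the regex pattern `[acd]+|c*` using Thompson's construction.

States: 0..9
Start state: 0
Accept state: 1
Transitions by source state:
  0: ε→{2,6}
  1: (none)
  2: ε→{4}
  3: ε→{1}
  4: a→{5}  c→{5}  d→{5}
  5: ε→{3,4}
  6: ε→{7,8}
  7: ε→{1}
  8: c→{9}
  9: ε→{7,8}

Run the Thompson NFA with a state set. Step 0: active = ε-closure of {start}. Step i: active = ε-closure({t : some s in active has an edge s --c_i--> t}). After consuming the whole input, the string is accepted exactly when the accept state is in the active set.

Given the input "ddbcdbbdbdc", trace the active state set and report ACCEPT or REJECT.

Answer: REJECT

Trace:
start: ε-closure({0}) = {0,1,2,4,6,7,8}
'd' @ 1: {1,3,4,5}  (accept∈set)
'd' @ 2: {1,3,4,5}  (accept∈set)
'b' @ 3: {}  — dead — no transitions
rest 'cdbbdbdc' ignored (set empty)
final: {}; accept 1 not in set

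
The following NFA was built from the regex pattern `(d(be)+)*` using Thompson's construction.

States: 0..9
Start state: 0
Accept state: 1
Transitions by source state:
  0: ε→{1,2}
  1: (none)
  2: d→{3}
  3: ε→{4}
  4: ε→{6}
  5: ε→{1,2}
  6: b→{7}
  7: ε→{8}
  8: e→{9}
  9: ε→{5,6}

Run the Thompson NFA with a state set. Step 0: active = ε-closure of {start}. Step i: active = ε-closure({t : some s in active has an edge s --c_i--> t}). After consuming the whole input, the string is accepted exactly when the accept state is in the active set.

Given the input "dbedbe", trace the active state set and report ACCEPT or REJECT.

start: ε-closure({0}) = {0,1,2}
'd' @ 1: {3,4,6}
'b' @ 2: {7,8}
'e' @ 3: {1,2,5,6,9}  ✓accept
'd' @ 4: {3,4,6}
'b' @ 5: {7,8}
'e' @ 6: {1,2,5,6,9}  ✓accept
after full input: {1,2,5,6,9}  (accept=1 in)

Answer: ACCEPT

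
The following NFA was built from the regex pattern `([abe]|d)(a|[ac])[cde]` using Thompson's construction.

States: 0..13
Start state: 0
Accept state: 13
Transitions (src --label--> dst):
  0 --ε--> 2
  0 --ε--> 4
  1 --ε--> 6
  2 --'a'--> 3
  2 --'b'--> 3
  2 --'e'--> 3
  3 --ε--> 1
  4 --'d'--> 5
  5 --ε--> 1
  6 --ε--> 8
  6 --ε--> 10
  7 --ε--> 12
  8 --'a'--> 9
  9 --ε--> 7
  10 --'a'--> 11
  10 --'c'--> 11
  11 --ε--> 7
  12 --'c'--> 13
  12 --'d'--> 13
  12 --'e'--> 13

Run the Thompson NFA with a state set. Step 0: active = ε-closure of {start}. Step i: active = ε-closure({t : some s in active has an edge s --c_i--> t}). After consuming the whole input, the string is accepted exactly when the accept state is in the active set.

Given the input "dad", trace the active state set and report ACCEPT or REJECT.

initial (ε-close {0}): {0,2,4}
'd' @ 1: {1,5,6,8,10}
'a' @ 2: {7,9,11,12}
'd' @ 3: {13}  [accepting]
after full input: {13}  (accept=13 in)

Answer: ACCEPT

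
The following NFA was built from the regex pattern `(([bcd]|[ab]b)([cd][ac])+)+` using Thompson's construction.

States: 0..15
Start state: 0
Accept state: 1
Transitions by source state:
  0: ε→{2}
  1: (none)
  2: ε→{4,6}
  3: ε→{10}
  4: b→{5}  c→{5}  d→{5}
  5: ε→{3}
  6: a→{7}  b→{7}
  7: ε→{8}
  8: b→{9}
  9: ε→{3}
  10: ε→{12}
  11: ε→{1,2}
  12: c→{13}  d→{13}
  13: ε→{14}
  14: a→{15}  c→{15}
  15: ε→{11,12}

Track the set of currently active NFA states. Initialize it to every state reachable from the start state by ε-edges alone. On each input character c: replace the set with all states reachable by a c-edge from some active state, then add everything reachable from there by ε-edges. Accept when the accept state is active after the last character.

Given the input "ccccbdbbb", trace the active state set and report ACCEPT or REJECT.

start: ε-closure({0}) = {0,2,4,6}
'c' @ 1: {3,5,10,12}
'c' @ 2: {13,14}
'c' @ 3: {1,2,4,6,11,12,15}  [accepting]
'c' @ 4: {3,5,10,12,13,14}
'b' @ 5: {}  — dead — no transitions
rest 'dbbb' ignored (set empty)
end set {} — state 1 not in

Answer: REJECT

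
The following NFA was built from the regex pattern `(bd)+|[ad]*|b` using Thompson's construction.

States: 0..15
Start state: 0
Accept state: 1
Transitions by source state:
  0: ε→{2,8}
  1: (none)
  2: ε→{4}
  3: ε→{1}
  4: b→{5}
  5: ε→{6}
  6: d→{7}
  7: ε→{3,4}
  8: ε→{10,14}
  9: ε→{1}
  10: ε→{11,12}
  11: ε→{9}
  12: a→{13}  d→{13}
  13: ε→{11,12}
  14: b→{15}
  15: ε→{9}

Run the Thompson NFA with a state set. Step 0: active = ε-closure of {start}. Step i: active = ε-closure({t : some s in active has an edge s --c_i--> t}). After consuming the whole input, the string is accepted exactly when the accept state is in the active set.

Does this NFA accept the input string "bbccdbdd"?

Answer: REJECT

Steps:
initial (ε-close {0}): {0,1,2,4,8,9,10,11,12,14}
'b' @ 1: {1,5,6,9,15}  (accept∈set)
'b' @ 2: {}  — state set empty
rest 'ccdbdd' ignored (set empty)
final: {}; accept 1 not in set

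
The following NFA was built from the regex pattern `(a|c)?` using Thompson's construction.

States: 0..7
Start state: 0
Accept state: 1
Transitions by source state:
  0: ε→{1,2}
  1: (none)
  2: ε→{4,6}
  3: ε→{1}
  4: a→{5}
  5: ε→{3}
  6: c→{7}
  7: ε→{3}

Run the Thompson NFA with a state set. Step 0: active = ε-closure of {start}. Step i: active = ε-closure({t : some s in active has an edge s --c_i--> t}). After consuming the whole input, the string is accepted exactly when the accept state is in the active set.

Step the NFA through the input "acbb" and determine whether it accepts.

Answer: REJECT

Derivation:
S₀ = ε-closure({0}) = {0,1,2,4,6}
'a' @ 1: {1,3,5}  [accepting]
'c' @ 2: {}  — no active states
rest 'bb' ignored (set empty)
final: {}; accept 1 not in set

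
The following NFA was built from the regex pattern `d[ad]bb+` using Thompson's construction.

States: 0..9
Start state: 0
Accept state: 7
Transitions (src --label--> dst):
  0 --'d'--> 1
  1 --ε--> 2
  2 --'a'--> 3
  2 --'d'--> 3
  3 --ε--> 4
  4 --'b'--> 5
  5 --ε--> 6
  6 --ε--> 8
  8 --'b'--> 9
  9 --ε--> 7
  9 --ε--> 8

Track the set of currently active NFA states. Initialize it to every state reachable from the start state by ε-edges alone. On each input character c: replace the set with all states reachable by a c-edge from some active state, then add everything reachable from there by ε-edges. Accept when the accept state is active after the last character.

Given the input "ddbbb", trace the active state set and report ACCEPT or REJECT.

initial (ε-close {0}): {0}
'd' @ 1: {1,2}
'd' @ 2: {3,4}
'b' @ 3: {5,6,8}
'b' @ 4: {7,8,9}  ✓accept
'b' @ 5: {7,8,9}  ✓accept
end set {7,8,9} — state 7 in

Answer: ACCEPT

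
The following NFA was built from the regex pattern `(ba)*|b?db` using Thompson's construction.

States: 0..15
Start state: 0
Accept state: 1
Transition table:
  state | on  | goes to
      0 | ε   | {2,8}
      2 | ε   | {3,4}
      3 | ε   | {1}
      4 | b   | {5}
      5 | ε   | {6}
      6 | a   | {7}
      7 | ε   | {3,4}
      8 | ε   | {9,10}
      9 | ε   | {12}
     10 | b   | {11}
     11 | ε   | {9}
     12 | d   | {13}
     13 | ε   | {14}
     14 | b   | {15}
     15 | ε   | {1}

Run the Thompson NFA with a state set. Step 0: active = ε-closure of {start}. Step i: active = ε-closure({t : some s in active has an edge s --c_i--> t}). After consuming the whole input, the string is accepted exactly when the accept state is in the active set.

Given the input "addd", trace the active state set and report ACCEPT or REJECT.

Answer: REJECT

Steps:
S₀ = ε-closure({0}) = {0,1,2,3,4,8,9,10,12}
'a' @ 1: {}  — no active states
rest 'ddd' ignored (set empty)
final: {}; accept 1 not in set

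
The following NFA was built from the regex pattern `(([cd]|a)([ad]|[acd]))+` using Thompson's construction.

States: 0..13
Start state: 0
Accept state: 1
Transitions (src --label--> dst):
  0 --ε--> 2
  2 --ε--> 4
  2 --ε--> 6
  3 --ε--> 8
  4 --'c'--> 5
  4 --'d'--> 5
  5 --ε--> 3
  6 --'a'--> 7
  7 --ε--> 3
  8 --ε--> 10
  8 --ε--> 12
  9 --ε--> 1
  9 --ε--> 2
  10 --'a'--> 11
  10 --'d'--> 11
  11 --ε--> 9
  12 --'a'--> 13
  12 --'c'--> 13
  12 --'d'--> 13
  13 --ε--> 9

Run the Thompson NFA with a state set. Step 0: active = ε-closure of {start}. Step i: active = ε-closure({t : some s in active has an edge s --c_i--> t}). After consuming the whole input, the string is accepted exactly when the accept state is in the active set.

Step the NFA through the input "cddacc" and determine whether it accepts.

start: ε-closure({0}) = {0,2,4,6}
'c' @ 1: {3,5,8,10,12}
'd' @ 2: {1,2,4,6,9,11,13}  ✓accept
'd' @ 3: {3,5,8,10,12}
'a' @ 4: {1,2,4,6,9,11,13}  ✓accept
'c' @ 5: {3,5,8,10,12}
'c' @ 6: {1,2,4,6,9,13}  ✓accept
final: {1,2,4,6,9,13}; accept 1 in set

Answer: ACCEPT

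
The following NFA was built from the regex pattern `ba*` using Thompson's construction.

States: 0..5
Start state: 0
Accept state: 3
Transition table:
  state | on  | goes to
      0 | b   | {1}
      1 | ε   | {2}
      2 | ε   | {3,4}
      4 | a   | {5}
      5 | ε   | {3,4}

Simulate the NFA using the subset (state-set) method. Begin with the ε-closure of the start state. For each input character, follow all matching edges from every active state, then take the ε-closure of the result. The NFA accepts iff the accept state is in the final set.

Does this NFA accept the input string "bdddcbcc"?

Answer: REJECT

Steps:
S₀ = ε-closure({0}) = {0}
'b' @ 1: {1,2,3,4}  ✓accept
'd' @ 2: {}  — no active states
rest 'ddcbcc' ignored (set empty)
end set {} — state 3 not in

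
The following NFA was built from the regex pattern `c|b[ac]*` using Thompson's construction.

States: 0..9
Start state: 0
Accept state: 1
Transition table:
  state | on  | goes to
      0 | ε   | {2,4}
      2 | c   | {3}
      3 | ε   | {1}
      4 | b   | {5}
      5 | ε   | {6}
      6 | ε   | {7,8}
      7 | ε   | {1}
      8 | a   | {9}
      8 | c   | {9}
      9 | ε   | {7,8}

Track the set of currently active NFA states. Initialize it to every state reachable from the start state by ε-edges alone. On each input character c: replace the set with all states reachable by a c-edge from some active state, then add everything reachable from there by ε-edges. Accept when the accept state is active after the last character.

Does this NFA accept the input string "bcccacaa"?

S₀ = ε-closure({0}) = {0,2,4}
'b' @ 1: {1,5,6,7,8}  ✓accept
'c' @ 2: {1,7,8,9}  ✓accept
'c' @ 3: {1,7,8,9}  ✓accept
'c' @ 4: {1,7,8,9}  ✓accept
'a' @ 5: {1,7,8,9}  ✓accept
'c' @ 6: {1,7,8,9}  ✓accept
'a' @ 7: {1,7,8,9}  ✓accept
'a' @ 8: {1,7,8,9}  ✓accept
after full input: {1,7,8,9}  (accept=1 in)

Answer: ACCEPT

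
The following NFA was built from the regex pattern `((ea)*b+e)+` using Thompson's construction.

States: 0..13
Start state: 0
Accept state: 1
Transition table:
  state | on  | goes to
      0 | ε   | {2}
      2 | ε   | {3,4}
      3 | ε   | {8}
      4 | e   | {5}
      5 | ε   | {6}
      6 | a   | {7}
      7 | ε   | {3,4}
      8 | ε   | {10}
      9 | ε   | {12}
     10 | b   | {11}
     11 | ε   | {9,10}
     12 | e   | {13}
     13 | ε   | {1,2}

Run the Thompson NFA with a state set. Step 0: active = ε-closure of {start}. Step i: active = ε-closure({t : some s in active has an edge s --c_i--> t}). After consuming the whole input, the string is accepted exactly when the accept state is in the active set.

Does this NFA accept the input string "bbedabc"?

start: ε-closure({0}) = {0,2,3,4,8,10}
'b' @ 1: {9,10,11,12}
'b' @ 2: {9,10,11,12}
'e' @ 3: {1,2,3,4,8,10,13}  ✓accept
'd' @ 4: {}  — dead — no transitions
rest 'abc' ignored (set empty)
after full input: {}  (accept=1 not in)

Answer: REJECT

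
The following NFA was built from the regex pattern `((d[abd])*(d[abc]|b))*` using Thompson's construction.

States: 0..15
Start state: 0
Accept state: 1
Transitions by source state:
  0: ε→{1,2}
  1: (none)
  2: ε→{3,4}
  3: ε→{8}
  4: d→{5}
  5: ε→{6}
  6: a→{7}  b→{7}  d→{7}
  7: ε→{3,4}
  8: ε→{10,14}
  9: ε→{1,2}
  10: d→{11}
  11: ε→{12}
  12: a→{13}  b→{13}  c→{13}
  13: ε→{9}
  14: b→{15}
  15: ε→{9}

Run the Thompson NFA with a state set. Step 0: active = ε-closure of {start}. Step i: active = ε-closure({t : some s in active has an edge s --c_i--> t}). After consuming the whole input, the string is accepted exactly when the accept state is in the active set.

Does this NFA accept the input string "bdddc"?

start: ε-closure({0}) = {0,1,2,3,4,8,10,14}
'b' @ 1: {1,2,3,4,8,9,10,14,15}  [accepting]
'd' @ 2: {5,6,11,12}
'd' @ 3: {3,4,7,8,10,14}
'd' @ 4: {5,6,11,12}
'c' @ 5: {1,2,3,4,8,9,10,13,14}  [accepting]
final: {1,2,3,4,8,9,10,13,14}; accept 1 in set

Answer: ACCEPT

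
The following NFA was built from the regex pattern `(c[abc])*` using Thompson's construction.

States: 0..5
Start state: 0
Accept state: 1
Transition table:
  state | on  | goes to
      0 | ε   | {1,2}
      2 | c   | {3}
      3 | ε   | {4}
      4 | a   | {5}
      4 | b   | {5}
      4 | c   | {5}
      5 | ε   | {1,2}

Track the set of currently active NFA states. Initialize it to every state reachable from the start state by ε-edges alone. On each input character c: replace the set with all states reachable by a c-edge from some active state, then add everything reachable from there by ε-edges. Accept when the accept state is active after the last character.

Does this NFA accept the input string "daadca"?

start: ε-closure({0}) = {0,1,2}
'd' @ 1: {}  — dead — no transitions
rest 'aadca' ignored (set empty)
end set {} — state 1 not in

Answer: REJECT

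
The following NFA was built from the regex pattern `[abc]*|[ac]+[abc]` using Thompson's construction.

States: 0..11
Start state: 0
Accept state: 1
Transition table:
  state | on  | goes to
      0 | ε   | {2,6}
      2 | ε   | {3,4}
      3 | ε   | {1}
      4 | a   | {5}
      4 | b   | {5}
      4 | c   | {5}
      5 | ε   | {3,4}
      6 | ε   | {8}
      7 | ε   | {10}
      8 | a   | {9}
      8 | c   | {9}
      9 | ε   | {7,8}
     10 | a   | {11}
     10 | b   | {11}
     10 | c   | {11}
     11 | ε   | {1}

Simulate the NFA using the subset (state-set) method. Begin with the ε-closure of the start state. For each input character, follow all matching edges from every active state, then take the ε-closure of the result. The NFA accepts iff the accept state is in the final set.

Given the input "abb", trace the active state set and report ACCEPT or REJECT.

Answer: ACCEPT

Trace:
start: ε-closure({0}) = {0,1,2,3,4,6,8}
'a' @ 1: {1,3,4,5,7,8,9,10}  ✓accept
'b' @ 2: {1,3,4,5,11}  ✓accept
'b' @ 3: {1,3,4,5}  ✓accept
after full input: {1,3,4,5}  (accept=1 in)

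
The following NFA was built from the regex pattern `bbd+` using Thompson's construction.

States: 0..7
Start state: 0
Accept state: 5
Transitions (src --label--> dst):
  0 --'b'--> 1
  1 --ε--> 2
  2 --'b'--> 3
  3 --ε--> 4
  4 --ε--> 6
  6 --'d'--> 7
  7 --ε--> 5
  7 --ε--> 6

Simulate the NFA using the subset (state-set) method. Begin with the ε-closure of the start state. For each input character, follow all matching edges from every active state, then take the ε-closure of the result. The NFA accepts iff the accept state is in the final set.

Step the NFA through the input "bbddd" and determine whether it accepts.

Answer: ACCEPT

Derivation:
initial (ε-close {0}): {0}
'b' @ 1: {1,2}
'b' @ 2: {3,4,6}
'd' @ 3: {5,6,7}  [accepting]
'd' @ 4: {5,6,7}  [accepting]
'd' @ 5: {5,6,7}  [accepting]
after full input: {5,6,7}  (accept=5 in)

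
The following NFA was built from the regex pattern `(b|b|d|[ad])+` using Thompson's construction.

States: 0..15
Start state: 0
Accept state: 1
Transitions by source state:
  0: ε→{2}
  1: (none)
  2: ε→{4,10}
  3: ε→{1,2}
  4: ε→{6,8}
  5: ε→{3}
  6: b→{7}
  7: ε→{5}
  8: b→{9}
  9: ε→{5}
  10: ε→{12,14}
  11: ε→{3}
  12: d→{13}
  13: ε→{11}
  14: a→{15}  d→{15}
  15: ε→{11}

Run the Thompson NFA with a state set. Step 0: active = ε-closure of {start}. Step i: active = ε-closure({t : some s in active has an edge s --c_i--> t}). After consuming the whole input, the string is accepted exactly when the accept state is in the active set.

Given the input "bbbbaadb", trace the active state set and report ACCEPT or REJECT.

start: ε-closure({0}) = {0,2,4,6,8,10,12,14}
'b' @ 1: {1,2,3,4,5,6,7,8,9,10,12,14}  ✓accept
'b' @ 2: {1,2,3,4,5,6,7,8,9,10,12,14}  ✓accept
'b' @ 3: {1,2,3,4,5,6,7,8,9,10,12,14}  ✓accept
'b' @ 4: {1,2,3,4,5,6,7,8,9,10,12,14}  ✓accept
'a' @ 5: {1,2,3,4,6,8,10,11,12,14,15}  ✓accept
'a' @ 6: {1,2,3,4,6,8,10,11,12,14,15}  ✓accept
'd' @ 7: {1,2,3,4,6,8,10,11,12,13,14,15}  ✓accept
'b' @ 8: {1,2,3,4,5,6,7,8,9,10,12,14}  ✓accept
after full input: {1,2,3,4,5,6,7,8,9,10,12,14}  (accept=1 in)

Answer: ACCEPT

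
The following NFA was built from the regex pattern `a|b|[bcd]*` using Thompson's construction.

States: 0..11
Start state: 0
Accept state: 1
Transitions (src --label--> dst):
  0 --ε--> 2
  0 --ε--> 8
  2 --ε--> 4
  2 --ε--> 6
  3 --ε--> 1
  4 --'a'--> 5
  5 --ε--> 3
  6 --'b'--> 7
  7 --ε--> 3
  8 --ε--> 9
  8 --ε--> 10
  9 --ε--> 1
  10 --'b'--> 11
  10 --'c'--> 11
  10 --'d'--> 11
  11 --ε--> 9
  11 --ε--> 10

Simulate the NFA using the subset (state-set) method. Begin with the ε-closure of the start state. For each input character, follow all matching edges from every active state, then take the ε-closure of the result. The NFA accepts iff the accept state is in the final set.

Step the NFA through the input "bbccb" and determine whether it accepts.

Answer: ACCEPT

Steps:
S₀ = ε-closure({0}) = {0,1,2,4,6,8,9,10}
'b' @ 1: {1,3,7,9,10,11}  [accepting]
'b' @ 2: {1,9,10,11}  [accepting]
'c' @ 3: {1,9,10,11}  [accepting]
'c' @ 4: {1,9,10,11}  [accepting]
'b' @ 5: {1,9,10,11}  [accepting]
final: {1,9,10,11}; accept 1 in set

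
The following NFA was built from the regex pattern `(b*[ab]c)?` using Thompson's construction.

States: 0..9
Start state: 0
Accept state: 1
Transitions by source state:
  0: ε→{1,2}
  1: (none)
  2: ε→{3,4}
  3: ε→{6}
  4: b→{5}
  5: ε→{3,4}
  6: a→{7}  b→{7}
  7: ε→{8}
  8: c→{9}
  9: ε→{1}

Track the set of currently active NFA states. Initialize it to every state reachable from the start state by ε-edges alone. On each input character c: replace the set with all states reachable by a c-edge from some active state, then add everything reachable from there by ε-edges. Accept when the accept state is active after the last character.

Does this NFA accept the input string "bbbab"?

S₀ = ε-closure({0}) = {0,1,2,3,4,6}
'b' @ 1: {3,4,5,6,7,8}
'b' @ 2: {3,4,5,6,7,8}
'b' @ 3: {3,4,5,6,7,8}
'a' @ 4: {7,8}
'b' @ 5: {}  — dead — no transitions
final: {}; accept 1 not in set

Answer: REJECT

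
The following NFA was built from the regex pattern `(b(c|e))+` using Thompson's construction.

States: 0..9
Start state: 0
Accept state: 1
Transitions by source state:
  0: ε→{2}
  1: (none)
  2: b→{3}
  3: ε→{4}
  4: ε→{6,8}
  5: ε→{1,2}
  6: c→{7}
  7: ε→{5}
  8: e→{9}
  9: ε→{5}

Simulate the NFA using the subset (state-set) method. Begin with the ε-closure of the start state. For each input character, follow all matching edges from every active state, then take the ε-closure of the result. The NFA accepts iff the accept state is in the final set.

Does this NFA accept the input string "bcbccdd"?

S₀ = ε-closure({0}) = {0,2}
'b' @ 1: {3,4,6,8}
'c' @ 2: {1,2,5,7}  [accepting]
'b' @ 3: {3,4,6,8}
'c' @ 4: {1,2,5,7}  [accepting]
'c' @ 5: {}  — state set empty
rest 'dd' ignored (set empty)
after full input: {}  (accept=1 not in)

Answer: REJECT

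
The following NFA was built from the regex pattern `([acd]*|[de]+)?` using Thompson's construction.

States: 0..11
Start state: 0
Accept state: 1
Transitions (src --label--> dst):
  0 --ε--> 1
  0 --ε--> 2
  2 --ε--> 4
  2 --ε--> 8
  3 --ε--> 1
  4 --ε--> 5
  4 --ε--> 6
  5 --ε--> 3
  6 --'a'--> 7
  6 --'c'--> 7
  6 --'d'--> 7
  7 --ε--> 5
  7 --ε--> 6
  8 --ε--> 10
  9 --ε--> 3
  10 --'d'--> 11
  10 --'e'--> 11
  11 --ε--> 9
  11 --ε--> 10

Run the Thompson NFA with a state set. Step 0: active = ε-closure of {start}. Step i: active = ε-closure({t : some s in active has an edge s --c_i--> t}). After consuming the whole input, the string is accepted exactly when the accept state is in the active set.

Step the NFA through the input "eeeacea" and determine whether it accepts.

Answer: REJECT

Steps:
S₀ = ε-closure({0}) = {0,1,2,3,4,5,6,8,10}
'e' @ 1: {1,3,9,10,11}  ✓accept
'e' @ 2: {1,3,9,10,11}  ✓accept
'e' @ 3: {1,3,9,10,11}  ✓accept
'a' @ 4: {}  — state set empty
rest 'cea' ignored (set empty)
end set {} — state 1 not in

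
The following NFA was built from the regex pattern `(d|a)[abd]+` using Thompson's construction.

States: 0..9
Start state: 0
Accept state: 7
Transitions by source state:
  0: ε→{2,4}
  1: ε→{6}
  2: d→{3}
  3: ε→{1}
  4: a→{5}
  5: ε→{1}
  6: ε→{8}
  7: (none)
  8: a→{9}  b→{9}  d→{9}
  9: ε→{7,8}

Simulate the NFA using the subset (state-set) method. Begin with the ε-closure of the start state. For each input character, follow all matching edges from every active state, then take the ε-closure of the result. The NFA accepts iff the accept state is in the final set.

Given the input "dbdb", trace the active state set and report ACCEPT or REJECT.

S₀ = ε-closure({0}) = {0,2,4}
'd' @ 1: {1,3,6,8}
'b' @ 2: {7,8,9}  [accepting]
'd' @ 3: {7,8,9}  [accepting]
'b' @ 4: {7,8,9}  [accepting]
final: {7,8,9}; accept 7 in set

Answer: ACCEPT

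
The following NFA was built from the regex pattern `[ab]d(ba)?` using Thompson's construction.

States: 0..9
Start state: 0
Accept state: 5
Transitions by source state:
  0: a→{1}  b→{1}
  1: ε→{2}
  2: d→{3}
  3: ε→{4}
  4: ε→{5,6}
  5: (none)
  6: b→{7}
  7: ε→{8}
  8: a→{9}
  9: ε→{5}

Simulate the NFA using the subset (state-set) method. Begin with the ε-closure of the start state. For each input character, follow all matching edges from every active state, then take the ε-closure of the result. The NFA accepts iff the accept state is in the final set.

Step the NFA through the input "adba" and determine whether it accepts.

start: ε-closure({0}) = {0}
'a' @ 1: {1,2}
'd' @ 2: {3,4,5,6}  ✓accept
'b' @ 3: {7,8}
'a' @ 4: {5,9}  ✓accept
end set {5,9} — state 5 in

Answer: ACCEPT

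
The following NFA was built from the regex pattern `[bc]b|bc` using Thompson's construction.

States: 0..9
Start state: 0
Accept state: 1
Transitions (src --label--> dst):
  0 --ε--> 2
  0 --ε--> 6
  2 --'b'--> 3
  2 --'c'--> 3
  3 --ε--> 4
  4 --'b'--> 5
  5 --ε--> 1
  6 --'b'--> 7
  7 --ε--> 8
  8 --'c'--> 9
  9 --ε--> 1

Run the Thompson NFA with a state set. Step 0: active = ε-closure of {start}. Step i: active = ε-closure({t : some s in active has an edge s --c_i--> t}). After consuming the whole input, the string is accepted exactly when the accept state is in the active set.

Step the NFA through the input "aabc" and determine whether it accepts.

Answer: REJECT

Trace:
start: ε-closure({0}) = {0,2,6}
'a' @ 1: {}  — no active states
rest 'abc' ignored (set empty)
after full input: {}  (accept=1 not in)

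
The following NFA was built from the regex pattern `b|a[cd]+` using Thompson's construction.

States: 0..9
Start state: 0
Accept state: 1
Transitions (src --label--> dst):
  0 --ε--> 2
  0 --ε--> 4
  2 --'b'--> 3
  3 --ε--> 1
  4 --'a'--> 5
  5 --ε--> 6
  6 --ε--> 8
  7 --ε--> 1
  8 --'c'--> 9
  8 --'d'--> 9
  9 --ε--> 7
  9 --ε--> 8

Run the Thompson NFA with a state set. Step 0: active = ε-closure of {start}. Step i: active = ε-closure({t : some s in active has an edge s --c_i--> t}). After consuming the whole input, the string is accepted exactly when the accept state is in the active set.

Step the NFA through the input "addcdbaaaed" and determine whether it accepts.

Answer: REJECT

Steps:
start: ε-closure({0}) = {0,2,4}
'a' @ 1: {5,6,8}
'd' @ 2: {1,7,8,9}  ✓accept
'd' @ 3: {1,7,8,9}  ✓accept
'c' @ 4: {1,7,8,9}  ✓accept
'd' @ 5: {1,7,8,9}  ✓accept
'b' @ 6: {}  — dead — no transitions
rest 'aaaed' ignored (set empty)
after full input: {}  (accept=1 not in)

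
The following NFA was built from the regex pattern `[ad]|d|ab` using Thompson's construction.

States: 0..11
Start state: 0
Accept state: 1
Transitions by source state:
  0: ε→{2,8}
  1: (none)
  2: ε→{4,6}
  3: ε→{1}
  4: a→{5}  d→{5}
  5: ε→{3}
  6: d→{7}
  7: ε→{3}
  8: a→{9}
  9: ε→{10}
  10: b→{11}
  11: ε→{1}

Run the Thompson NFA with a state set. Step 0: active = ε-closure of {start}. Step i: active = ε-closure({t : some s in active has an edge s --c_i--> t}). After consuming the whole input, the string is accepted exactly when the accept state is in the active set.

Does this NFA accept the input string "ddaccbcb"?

Answer: REJECT

Trace:
start: ε-closure({0}) = {0,2,4,6,8}
'd' @ 1: {1,3,5,7}  ✓accept
'd' @ 2: {}  — dead — no transitions
rest 'accbcb' ignored (set empty)
end set {} — state 1 not in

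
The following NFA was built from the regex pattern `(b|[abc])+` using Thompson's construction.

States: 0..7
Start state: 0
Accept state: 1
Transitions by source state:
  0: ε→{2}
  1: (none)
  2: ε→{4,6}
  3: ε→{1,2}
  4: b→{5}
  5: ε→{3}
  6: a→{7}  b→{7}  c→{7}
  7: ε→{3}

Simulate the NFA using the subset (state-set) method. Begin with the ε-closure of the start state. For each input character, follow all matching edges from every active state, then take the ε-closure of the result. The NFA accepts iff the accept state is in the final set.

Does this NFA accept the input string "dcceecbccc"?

Answer: REJECT

Derivation:
S₀ = ε-closure({0}) = {0,2,4,6}
'd' @ 1: {}  — dead — no transitions
rest 'cceecbccc' ignored (set empty)
end set {} — state 1 not in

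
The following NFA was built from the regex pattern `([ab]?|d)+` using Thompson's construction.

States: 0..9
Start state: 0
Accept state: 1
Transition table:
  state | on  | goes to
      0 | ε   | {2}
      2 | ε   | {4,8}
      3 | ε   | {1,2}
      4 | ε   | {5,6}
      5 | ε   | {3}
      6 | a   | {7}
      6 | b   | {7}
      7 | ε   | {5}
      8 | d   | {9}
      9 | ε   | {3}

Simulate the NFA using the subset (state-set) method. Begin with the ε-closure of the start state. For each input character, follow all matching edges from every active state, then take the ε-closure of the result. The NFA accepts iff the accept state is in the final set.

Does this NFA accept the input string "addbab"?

Answer: ACCEPT

Derivation:
S₀ = ε-closure({0}) = {0,1,2,3,4,5,6,8}
'a' @ 1: {1,2,3,4,5,6,7,8}  ✓accept
'd' @ 2: {1,2,3,4,5,6,8,9}  ✓accept
'd' @ 3: {1,2,3,4,5,6,8,9}  ✓accept
'b' @ 4: {1,2,3,4,5,6,7,8}  ✓accept
'a' @ 5: {1,2,3,4,5,6,7,8}  ✓accept
'b' @ 6: {1,2,3,4,5,6,7,8}  ✓accept
end set {1,2,3,4,5,6,7,8} — state 1 in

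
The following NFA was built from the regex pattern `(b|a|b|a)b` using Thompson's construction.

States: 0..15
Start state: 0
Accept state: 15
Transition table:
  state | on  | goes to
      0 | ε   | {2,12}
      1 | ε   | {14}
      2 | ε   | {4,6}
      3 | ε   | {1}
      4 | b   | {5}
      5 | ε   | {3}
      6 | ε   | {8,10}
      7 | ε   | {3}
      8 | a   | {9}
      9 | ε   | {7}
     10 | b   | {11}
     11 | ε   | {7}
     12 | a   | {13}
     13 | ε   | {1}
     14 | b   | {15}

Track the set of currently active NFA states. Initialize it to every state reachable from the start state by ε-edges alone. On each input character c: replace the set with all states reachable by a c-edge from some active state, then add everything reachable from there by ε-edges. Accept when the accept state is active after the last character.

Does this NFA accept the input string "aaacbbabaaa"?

start: ε-closure({0}) = {0,2,4,6,8,10,12}
'a' @ 1: {1,3,7,9,13,14}
'a' @ 2: {}  — dead — no transitions
rest 'acbbabaaa' ignored (set empty)
after full input: {}  (accept=15 not in)

Answer: REJECT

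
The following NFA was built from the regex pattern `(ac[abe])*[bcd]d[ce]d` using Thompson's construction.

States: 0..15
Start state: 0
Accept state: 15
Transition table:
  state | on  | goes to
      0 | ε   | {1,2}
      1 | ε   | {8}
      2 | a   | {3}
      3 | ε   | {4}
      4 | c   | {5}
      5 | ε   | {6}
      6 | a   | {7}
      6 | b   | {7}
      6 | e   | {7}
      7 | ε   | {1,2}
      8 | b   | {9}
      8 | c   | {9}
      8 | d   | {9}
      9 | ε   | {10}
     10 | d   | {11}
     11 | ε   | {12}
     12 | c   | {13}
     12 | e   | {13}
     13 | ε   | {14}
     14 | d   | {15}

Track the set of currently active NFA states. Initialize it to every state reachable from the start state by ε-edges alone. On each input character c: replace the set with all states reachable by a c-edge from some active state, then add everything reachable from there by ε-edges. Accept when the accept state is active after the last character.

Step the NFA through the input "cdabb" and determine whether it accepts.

Answer: REJECT

Steps:
S₀ = ε-closure({0}) = {0,1,2,8}
'c' @ 1: {9,10}
'd' @ 2: {11,12}
'a' @ 3: {}  — dead — no transitions
rest 'bb' ignored (set empty)
after full input: {}  (accept=15 not in)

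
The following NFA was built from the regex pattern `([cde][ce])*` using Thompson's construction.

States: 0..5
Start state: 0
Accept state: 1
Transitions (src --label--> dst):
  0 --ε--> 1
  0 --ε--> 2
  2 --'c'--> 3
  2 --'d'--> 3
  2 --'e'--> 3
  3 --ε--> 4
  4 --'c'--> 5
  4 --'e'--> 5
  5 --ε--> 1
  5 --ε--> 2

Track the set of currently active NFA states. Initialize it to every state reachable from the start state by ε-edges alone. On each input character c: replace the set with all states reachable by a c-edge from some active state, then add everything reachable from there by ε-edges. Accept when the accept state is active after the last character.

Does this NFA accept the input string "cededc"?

S₀ = ε-closure({0}) = {0,1,2}
'c' @ 1: {3,4}
'e' @ 2: {1,2,5}  [accepting]
'd' @ 3: {3,4}
'e' @ 4: {1,2,5}  [accepting]
'd' @ 5: {3,4}
'c' @ 6: {1,2,5}  [accepting]
after full input: {1,2,5}  (accept=1 in)

Answer: ACCEPT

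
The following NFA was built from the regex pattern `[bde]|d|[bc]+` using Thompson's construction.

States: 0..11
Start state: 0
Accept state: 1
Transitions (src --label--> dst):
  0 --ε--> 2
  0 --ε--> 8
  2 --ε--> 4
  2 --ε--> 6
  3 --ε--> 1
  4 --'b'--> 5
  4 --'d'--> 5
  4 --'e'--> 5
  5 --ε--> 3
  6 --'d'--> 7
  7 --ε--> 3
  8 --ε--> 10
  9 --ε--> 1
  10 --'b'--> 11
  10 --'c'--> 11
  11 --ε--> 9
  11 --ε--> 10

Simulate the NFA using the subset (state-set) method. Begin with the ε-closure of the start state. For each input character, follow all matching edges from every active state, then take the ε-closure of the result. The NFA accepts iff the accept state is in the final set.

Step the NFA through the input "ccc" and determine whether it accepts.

initial (ε-close {0}): {0,2,4,6,8,10}
'c' @ 1: {1,9,10,11}  [accepting]
'c' @ 2: {1,9,10,11}  [accepting]
'c' @ 3: {1,9,10,11}  [accepting]
final: {1,9,10,11}; accept 1 in set

Answer: ACCEPT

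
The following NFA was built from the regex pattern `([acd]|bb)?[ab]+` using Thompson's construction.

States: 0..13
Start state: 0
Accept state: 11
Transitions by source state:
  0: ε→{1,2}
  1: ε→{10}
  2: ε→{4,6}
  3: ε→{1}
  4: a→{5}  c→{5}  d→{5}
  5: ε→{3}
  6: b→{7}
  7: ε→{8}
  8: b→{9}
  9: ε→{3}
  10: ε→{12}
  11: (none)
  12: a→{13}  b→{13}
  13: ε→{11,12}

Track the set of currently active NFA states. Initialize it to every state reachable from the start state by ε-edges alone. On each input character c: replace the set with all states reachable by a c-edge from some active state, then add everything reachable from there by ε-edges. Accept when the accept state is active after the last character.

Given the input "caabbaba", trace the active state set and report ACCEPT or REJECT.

initial (ε-close {0}): {0,1,2,4,6,10,12}
'c' @ 1: {1,3,5,10,12}
'a' @ 2: {11,12,13}  ✓accept
'a' @ 3: {11,12,13}  ✓accept
'b' @ 4: {11,12,13}  ✓accept
'b' @ 5: {11,12,13}  ✓accept
'a' @ 6: {11,12,13}  ✓accept
'b' @ 7: {11,12,13}  ✓accept
'a' @ 8: {11,12,13}  ✓accept
end set {11,12,13} — state 11 in

Answer: ACCEPT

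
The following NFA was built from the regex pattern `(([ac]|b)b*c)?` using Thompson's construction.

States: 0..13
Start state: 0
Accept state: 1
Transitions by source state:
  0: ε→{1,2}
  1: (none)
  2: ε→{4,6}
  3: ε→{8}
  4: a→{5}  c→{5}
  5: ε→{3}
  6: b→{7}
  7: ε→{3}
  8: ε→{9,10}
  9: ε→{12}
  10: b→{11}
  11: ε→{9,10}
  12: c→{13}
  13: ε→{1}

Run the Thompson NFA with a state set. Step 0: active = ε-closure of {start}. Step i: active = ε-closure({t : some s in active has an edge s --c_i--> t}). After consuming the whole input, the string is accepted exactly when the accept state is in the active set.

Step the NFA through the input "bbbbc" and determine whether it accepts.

Answer: ACCEPT

Steps:
initial (ε-close {0}): {0,1,2,4,6}
'b' @ 1: {3,7,8,9,10,12}
'b' @ 2: {9,10,11,12}
'b' @ 3: {9,10,11,12}
'b' @ 4: {9,10,11,12}
'c' @ 5: {1,13}  (accept∈set)
final: {1,13}; accept 1 in set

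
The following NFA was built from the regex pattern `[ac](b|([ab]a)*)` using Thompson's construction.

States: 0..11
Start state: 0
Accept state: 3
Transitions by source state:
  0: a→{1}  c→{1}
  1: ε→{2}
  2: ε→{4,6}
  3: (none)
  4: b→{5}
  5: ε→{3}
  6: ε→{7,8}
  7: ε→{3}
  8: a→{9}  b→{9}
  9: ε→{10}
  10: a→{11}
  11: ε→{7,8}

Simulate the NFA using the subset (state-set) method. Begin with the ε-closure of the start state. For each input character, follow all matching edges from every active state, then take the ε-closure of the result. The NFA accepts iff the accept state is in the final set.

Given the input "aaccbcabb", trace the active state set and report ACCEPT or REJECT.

Answer: REJECT

Derivation:
S₀ = ε-closure({0}) = {0}
'a' @ 1: {1,2,3,4,6,7,8}  (accept∈set)
'a' @ 2: {9,10}
'c' @ 3: {}  — dead — no transitions
rest 'cbcabb' ignored (set empty)
after full input: {}  (accept=3 not in)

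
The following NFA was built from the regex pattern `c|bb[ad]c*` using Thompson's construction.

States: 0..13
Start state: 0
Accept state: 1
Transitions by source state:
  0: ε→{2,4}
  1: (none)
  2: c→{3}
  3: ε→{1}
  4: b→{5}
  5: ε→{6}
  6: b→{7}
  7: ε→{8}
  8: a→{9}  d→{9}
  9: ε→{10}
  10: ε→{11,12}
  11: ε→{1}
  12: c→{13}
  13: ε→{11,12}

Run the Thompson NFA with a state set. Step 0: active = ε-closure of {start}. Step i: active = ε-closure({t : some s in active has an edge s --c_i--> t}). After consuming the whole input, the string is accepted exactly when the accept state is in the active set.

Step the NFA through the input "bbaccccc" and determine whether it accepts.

initial (ε-close {0}): {0,2,4}
'b' @ 1: {5,6}
'b' @ 2: {7,8}
'a' @ 3: {1,9,10,11,12}  (accept∈set)
'c' @ 4: {1,11,12,13}  (accept∈set)
'c' @ 5: {1,11,12,13}  (accept∈set)
'c' @ 6: {1,11,12,13}  (accept∈set)
'c' @ 7: {1,11,12,13}  (accept∈set)
'c' @ 8: {1,11,12,13}  (accept∈set)
final: {1,11,12,13}; accept 1 in set

Answer: ACCEPT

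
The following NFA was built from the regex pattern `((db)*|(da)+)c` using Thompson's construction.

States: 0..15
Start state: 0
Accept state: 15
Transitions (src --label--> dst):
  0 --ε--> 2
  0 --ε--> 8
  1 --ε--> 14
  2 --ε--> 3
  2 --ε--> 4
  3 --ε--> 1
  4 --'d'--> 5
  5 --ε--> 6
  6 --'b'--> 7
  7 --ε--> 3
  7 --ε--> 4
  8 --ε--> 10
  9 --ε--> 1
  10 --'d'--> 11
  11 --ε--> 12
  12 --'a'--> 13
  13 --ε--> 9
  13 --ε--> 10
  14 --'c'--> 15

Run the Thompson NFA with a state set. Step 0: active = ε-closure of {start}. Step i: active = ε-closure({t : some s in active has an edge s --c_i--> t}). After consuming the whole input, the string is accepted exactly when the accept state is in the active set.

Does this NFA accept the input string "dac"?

initial (ε-close {0}): {0,1,2,3,4,8,10,14}
'd' @ 1: {5,6,11,12}
'a' @ 2: {1,9,10,13,14}
'c' @ 3: {15}  (accept∈set)
end set {15} — state 15 in

Answer: ACCEPT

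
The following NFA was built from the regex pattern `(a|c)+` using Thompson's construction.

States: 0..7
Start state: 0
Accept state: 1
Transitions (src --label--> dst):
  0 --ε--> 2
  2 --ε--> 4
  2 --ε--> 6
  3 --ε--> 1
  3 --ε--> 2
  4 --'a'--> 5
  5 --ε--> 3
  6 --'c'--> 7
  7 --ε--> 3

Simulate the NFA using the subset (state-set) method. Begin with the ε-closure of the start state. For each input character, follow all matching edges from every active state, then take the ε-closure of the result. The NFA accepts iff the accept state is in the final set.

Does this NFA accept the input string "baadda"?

S₀ = ε-closure({0}) = {0,2,4,6}
'b' @ 1: {}  — no active states
rest 'aadda' ignored (set empty)
final: {}; accept 1 not in set

Answer: REJECT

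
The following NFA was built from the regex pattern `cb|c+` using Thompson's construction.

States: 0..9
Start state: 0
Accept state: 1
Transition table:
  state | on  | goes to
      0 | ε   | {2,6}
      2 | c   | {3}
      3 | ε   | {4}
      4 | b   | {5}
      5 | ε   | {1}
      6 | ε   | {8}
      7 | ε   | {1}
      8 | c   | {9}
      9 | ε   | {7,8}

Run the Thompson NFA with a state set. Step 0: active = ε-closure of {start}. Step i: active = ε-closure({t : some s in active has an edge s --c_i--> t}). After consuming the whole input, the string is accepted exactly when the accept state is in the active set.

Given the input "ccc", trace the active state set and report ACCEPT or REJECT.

Answer: ACCEPT

Steps:
start: ε-closure({0}) = {0,2,6,8}
'c' @ 1: {1,3,4,7,8,9}  [accepting]
'c' @ 2: {1,7,8,9}  [accepting]
'c' @ 3: {1,7,8,9}  [accepting]
end set {1,7,8,9} — state 1 in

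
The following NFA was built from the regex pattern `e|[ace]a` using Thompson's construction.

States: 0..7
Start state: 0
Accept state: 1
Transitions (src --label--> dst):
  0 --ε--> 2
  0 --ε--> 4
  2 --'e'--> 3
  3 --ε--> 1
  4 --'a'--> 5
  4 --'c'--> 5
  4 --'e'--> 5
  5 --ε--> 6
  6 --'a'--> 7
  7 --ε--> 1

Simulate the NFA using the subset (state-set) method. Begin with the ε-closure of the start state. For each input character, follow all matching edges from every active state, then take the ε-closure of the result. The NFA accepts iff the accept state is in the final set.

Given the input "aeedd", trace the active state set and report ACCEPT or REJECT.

Answer: REJECT

Derivation:
initial (ε-close {0}): {0,2,4}
'a' @ 1: {5,6}
'e' @ 2: {}  — state set empty
rest 'edd' ignored (set empty)
after full input: {}  (accept=1 not in)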